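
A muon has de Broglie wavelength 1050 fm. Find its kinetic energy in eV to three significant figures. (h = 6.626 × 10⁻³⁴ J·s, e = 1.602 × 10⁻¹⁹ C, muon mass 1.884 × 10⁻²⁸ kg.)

KE = 6600 eV

p = h/λ = 6.626 × 10⁻³⁴ / 1.050 × 10⁻¹² = 6.310 × 10⁻²² kg·m/s.
KE = p²/(2m) = (6.310 × 10⁻²²)² / (2 × 1.884 × 10⁻²⁸) = 1.057 × 10⁻¹⁵ J = 6600 eV.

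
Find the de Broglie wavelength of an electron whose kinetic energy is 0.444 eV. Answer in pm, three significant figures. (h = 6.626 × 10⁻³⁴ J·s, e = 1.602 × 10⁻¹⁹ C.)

KE = 0.444 eV = 7.113 × 10⁻²⁰ J.
p = √(2mKE) = √(2 × 9.109 × 10⁻³¹ × 7.113 × 10⁻²⁰) = 3.600 × 10⁻²⁵ kg·m/s.
λ = h/p = 6.626 × 10⁻³⁴ / 3.600 × 10⁻²⁵ = 1.84 × 10⁻⁹ m = 1840 pm.

λ = 1840 pm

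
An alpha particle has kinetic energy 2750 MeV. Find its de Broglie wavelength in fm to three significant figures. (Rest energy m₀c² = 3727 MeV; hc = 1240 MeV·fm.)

λ = 0.234 fm

Total energy E = KE + m₀c² = 2750 + 3727 = 6477 MeV.
(pc)² = E² − (m₀c²)² = (6477)² − (3727)² = 2.806 × 10⁷ MeV², so pc = 5297 MeV.
λ = hc/(pc) = 1240 MeV·fm / 5297 MeV = 0.234 fm.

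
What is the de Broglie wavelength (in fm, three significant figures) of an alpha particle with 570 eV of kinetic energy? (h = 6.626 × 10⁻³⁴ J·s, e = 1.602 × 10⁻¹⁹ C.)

λ = 601 fm

KE = 570 eV = 9.131 × 10⁻¹⁷ J.
p = √(2mKE) = √(2 × 6.645 × 10⁻²⁷ × 9.131 × 10⁻¹⁷) = 1.102 × 10⁻²¹ kg·m/s.
λ = h/p = 6.626 × 10⁻³⁴ / 1.102 × 10⁻²¹ = 6.01 × 10⁻¹³ m = 601 fm.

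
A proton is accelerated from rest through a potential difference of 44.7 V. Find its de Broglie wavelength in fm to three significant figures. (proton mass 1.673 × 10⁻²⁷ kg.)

λ = 4280 fm

KE = eV = 1.602 × 10⁻¹⁹ × 44.70 = 7.161 × 10⁻¹⁸ J.
p = √(2mKE) = √(2 × 1.673 × 10⁻²⁷ × 7.161 × 10⁻¹⁸) = 1.548 × 10⁻²² kg·m/s.
λ = h/p = 6.626 × 10⁻³⁴ / 1.548 × 10⁻²² = 4.28 × 10⁻¹² m = 4280 fm.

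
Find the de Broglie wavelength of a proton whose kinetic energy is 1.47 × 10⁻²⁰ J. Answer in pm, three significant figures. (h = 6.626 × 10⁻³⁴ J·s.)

p = √(2mKE) = √(2 × 1.673 × 10⁻²⁷ × 1.470 × 10⁻²⁰) = 7.013 × 10⁻²⁴ kg·m/s.
λ = h/p = 6.626 × 10⁻³⁴ / 7.013 × 10⁻²⁴ = 9.45 × 10⁻¹¹ m = 94.5 pm.

λ = 94.5 pm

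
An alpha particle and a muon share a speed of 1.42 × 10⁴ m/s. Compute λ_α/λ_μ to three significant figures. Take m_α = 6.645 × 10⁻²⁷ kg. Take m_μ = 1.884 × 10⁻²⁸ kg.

λ_α/λ_μ = 0.0284

At fixed v, p = mv so λ = h/(mv) ∝ 1/m.
λ_α/λ_μ = m_μ/m_α = 1.884 × 10⁻²⁸/6.645 × 10⁻²⁷ = 0.0284.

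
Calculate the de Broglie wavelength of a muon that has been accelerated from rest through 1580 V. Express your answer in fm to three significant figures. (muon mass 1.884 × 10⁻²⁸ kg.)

KE = eV = 1.602 × 10⁻¹⁹ × 1580 = 2.531 × 10⁻¹⁶ J.
p = √(2mKE) = √(2 × 1.884 × 10⁻²⁸ × 2.531 × 10⁻¹⁶) = 3.088 × 10⁻²² kg·m/s.
λ = h/p = 6.626 × 10⁻³⁴ / 3.088 × 10⁻²² = 2.15 × 10⁻¹² m = 2150 fm.

λ = 2150 fm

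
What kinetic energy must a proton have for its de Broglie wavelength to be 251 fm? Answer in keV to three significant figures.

KE = 13.0 keV

p = h/λ = 6.626 × 10⁻³⁴ / 2.510 × 10⁻¹³ = 2.640 × 10⁻²¹ kg·m/s.
KE = p²/(2m) = (2.640 × 10⁻²¹)² / (2 × 1.673 × 10⁻²⁷) = 2.083 × 10⁻¹⁵ J = 13.0 keV.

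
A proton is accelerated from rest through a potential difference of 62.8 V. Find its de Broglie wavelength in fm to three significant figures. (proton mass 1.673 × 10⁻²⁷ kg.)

λ = 3610 fm

KE = eV = 1.602 × 10⁻¹⁹ × 62.80 = 1.006 × 10⁻¹⁷ J.
p = √(2mKE) = √(2 × 1.673 × 10⁻²⁷ × 1.006 × 10⁻¹⁷) = 1.835 × 10⁻²² kg·m/s.
λ = h/p = 6.626 × 10⁻³⁴ / 1.835 × 10⁻²² = 3.61 × 10⁻¹² m = 3610 fm.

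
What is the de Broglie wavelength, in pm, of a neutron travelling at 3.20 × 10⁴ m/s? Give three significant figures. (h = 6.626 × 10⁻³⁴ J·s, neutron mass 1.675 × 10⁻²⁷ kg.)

p = mv = 1.675 × 10⁻²⁷ × 3.20 × 10⁴ = 5.360 × 10⁻²³ kg·m/s.
λ = h/p = 6.626 × 10⁻³⁴ / 5.360 × 10⁻²³ = 1.24 × 10⁻¹¹ m = 12.4 pm.

λ = 12.4 pm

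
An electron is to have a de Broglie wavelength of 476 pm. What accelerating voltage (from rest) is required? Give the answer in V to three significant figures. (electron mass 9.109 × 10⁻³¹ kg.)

p = h/λ = 6.626 × 10⁻³⁴ / 4.760 × 10⁻¹⁰ = 1.392 × 10⁻²⁴ kg·m/s.
KE = p²/(2m) = 1.064 × 10⁻¹⁸ J.
V = KE/e = 1.064 × 10⁻¹⁸ / (1.602 × 10⁻¹⁹) = 6.64 V.

V = 6.64 V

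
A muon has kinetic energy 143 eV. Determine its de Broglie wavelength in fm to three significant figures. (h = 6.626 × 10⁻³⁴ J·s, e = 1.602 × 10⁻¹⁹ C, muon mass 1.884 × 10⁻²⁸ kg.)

KE = 143 eV = 2.291 × 10⁻¹⁷ J.
p = √(2mKE) = √(2 × 1.884 × 10⁻²⁸ × 2.291 × 10⁻¹⁷) = 9.291 × 10⁻²³ kg·m/s.
λ = h/p = 6.626 × 10⁻³⁴ / 9.291 × 10⁻²³ = 7.13 × 10⁻¹² m = 7130 fm.

λ = 7130 fm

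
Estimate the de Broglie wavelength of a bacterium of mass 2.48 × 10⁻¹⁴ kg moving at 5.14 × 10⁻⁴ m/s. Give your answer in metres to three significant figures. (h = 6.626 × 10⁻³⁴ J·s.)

λ = 5.20 × 10⁻¹⁷ m

p = mv = 2.48 × 10⁻¹⁴ × 5.14 × 10⁻⁴ = 1.275 × 10⁻¹⁷ kg·m/s.
λ = h/p = 6.626 × 10⁻³⁴ / 1.275 × 10⁻¹⁷ = 5.20 × 10⁻¹⁷ m.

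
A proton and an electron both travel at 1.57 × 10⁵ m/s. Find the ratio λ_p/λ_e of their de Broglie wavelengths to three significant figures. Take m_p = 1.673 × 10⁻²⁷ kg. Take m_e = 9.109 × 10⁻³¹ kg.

λ_p/λ_e = 5.44 × 10⁻⁴

At fixed v, p = mv so λ = h/(mv) ∝ 1/m.
λ_p/λ_e = m_e/m_p = 9.109 × 10⁻³¹/1.673 × 10⁻²⁷ = 5.44 × 10⁻⁴.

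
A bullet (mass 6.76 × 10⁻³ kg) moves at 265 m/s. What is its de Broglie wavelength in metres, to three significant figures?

p = mv = 6.76 × 10⁻³ × 265 = 1.791 kg·m/s.
λ = h/p = 6.626 × 10⁻³⁴ / 1.791 = 3.70 × 10⁻³⁴ m.

λ = 3.70 × 10⁻³⁴ m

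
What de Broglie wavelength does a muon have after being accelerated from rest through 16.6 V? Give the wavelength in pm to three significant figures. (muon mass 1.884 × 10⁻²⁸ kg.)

KE = eV = 1.602 × 10⁻¹⁹ × 16.60 = 2.659 × 10⁻¹⁸ J.
p = √(2mKE) = √(2 × 1.884 × 10⁻²⁸ × 2.659 × 10⁻¹⁸) = 3.165 × 10⁻²³ kg·m/s.
λ = h/p = 6.626 × 10⁻³⁴ / 3.165 × 10⁻²³ = 2.09 × 10⁻¹¹ m = 20.9 pm.

λ = 20.9 pm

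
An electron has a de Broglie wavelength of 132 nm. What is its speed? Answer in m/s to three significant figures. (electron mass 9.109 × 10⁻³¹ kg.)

p = h/λ = 6.626 × 10⁻³⁴ / 1.320 × 10⁻⁷ = 5.020 × 10⁻²⁷ kg·m/s.
v = p/m = 5.020 × 10⁻²⁷ / 9.109 × 10⁻³¹ = 5.51 × 10³ m/s = 5510 m/s.

v = 5510 m/s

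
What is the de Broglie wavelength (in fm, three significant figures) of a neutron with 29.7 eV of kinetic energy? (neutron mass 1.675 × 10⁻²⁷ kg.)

λ = 5250 fm

KE = 29.7 eV = 4.758 × 10⁻¹⁸ J.
p = √(2mKE) = √(2 × 1.675 × 10⁻²⁷ × 4.758 × 10⁻¹⁸) = 1.263 × 10⁻²² kg·m/s.
λ = h/p = 6.626 × 10⁻³⁴ / 1.263 × 10⁻²² = 5.25 × 10⁻¹² m = 5250 fm.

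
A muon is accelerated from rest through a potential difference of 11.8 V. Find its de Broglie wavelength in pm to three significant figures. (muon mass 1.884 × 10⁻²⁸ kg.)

λ = 24.8 pm

KE = eV = 1.602 × 10⁻¹⁹ × 11.80 = 1.890 × 10⁻¹⁸ J.
p = √(2mKE) = √(2 × 1.884 × 10⁻²⁸ × 1.890 × 10⁻¹⁸) = 2.669 × 10⁻²³ kg·m/s.
λ = h/p = 6.626 × 10⁻³⁴ / 2.669 × 10⁻²³ = 2.48 × 10⁻¹¹ m = 24.8 pm.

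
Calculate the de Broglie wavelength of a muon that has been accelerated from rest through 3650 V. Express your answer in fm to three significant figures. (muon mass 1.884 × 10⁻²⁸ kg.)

KE = eV = 1.602 × 10⁻¹⁹ × 3650 = 5.847 × 10⁻¹⁶ J.
p = √(2mKE) = √(2 × 1.884 × 10⁻²⁸ × 5.847 × 10⁻¹⁶) = 4.694 × 10⁻²² kg·m/s.
λ = h/p = 6.626 × 10⁻³⁴ / 4.694 × 10⁻²² = 1.41 × 10⁻¹² m = 1410 fm.

λ = 1410 fm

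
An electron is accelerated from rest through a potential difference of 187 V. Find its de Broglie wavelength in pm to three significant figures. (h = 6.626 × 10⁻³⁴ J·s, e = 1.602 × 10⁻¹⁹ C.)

KE = eV = 1.602 × 10⁻¹⁹ × 187.0 = 2.996 × 10⁻¹⁷ J.
p = √(2mKE) = √(2 × 9.109 × 10⁻³¹ × 2.996 × 10⁻¹⁷) = 7.388 × 10⁻²⁴ kg·m/s.
λ = h/p = 6.626 × 10⁻³⁴ / 7.388 × 10⁻²⁴ = 8.97 × 10⁻¹¹ m = 89.7 pm.

λ = 89.7 pm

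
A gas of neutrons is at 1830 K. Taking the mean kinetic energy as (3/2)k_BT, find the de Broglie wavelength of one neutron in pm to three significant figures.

λ = 58.8 pm

KE = (3/2)k_BT = 1.5 × 1.381 × 10⁻²³ × 1830 = 3.791 × 10⁻²⁰ J.
p = √(2mKE) = √(2 × 1.675 × 10⁻²⁷ × 3.791 × 10⁻²⁰) = 1.127 × 10⁻²³ kg·m/s.
λ = h/p = 5.88 × 10⁻¹¹ m = 58.8 pm.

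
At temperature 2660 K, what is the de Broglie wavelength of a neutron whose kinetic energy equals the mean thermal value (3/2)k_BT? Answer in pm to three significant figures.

KE = (3/2)k_BT = 1.5 × 1.381 × 10⁻²³ × 2660 = 5.510 × 10⁻²⁰ J.
p = √(2mKE) = √(2 × 1.675 × 10⁻²⁷ × 5.510 × 10⁻²⁰) = 1.359 × 10⁻²³ kg·m/s.
λ = h/p = 4.88 × 10⁻¹¹ m = 48.8 pm.

λ = 48.8 pm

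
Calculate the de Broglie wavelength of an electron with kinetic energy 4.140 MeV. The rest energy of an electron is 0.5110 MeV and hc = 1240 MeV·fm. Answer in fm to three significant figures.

λ = 268 fm

Total energy E = KE + m₀c² = 4.140 + 0.5110 = 4.6510 MeV.
(pc)² = E² − (m₀c²)² = (4.6510)² − (0.5110)² = 21.37 MeV², so pc = 4.623 MeV.
λ = hc/(pc) = 1240 MeV·fm / 4.623 MeV = 268 fm.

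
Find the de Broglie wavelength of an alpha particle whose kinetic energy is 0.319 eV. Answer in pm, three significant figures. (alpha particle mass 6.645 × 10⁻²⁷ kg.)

λ = 25.4 pm

KE = 0.319 eV = 5.110 × 10⁻²⁰ J.
p = √(2mKE) = √(2 × 6.645 × 10⁻²⁷ × 5.110 × 10⁻²⁰) = 2.606 × 10⁻²³ kg·m/s.
λ = h/p = 6.626 × 10⁻³⁴ / 2.606 × 10⁻²³ = 2.54 × 10⁻¹¹ m = 25.4 pm.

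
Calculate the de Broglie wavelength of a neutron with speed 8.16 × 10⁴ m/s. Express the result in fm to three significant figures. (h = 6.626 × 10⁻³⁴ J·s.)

λ = 4850 fm

p = mv = 1.675 × 10⁻²⁷ × 8.16 × 10⁴ = 1.367 × 10⁻²² kg·m/s.
λ = h/p = 6.626 × 10⁻³⁴ / 1.367 × 10⁻²² = 4.85 × 10⁻¹² m = 4850 fm.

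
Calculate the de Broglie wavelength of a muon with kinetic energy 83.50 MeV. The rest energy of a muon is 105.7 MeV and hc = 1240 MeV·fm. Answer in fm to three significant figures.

Total energy E = KE + m₀c² = 83.50 + 105.7 = 189.20 MeV.
(pc)² = E² − (m₀c²)² = (189.20)² − (105.7)² = 2.462 × 10⁴ MeV², so pc = 156.9 MeV.
λ = hc/(pc) = 1240 MeV·fm / 156.9 MeV = 7.90 fm.

λ = 7.90 fm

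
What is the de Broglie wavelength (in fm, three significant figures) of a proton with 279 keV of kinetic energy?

λ = 54.2 fm

KE = 279 keV = 4.470 × 10⁻¹⁴ J.
p = √(2mKE) = √(2 × 1.673 × 10⁻²⁷ × 4.470 × 10⁻¹⁴) = 1.223 × 10⁻²⁰ kg·m/s.
λ = h/p = 6.626 × 10⁻³⁴ / 1.223 × 10⁻²⁰ = 5.42 × 10⁻¹⁴ m = 54.2 fm.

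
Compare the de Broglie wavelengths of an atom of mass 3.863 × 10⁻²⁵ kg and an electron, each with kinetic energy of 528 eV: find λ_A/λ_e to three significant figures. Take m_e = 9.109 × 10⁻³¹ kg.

At fixed KE, p = √(2mKE) so λ = h/p ∝ 1/√m.
λ_A/λ_e = √(m_e/m_A) = √(9.109 × 10⁻³¹/3.863 × 10⁻²⁵) = √(2.358 × 10⁻⁶) = 1.54 × 10⁻³.

λ_A/λ_e = 1.54 × 10⁻³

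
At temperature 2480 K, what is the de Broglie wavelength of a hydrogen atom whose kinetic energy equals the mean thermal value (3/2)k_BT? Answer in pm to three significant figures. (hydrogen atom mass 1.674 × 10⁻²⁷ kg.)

KE = (3/2)k_BT = 1.5 × 1.381 × 10⁻²³ × 2480 = 5.137 × 10⁻²⁰ J.
p = √(2mKE) = √(2 × 1.674 × 10⁻²⁷ × 5.137 × 10⁻²⁰) = 1.311 × 10⁻²³ kg·m/s.
λ = h/p = 5.05 × 10⁻¹¹ m = 50.5 pm.

λ = 50.5 pm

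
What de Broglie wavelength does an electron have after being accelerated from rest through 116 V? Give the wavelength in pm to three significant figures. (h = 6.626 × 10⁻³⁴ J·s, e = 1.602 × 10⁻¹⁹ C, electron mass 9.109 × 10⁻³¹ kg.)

λ = 114 pm

KE = eV = 1.602 × 10⁻¹⁹ × 116.0 = 1.858 × 10⁻¹⁷ J.
p = √(2mKE) = √(2 × 9.109 × 10⁻³¹ × 1.858 × 10⁻¹⁷) = 5.818 × 10⁻²⁴ kg·m/s.
λ = h/p = 6.626 × 10⁻³⁴ / 5.818 × 10⁻²⁴ = 1.14 × 10⁻¹⁰ m = 114 pm.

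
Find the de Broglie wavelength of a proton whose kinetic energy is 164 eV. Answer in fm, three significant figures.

KE = 164 eV = 2.627 × 10⁻¹⁷ J.
p = √(2mKE) = √(2 × 1.673 × 10⁻²⁷ × 2.627 × 10⁻¹⁷) = 2.965 × 10⁻²² kg·m/s.
λ = h/p = 6.626 × 10⁻³⁴ / 2.965 × 10⁻²² = 2.23 × 10⁻¹² m = 2230 fm.

λ = 2230 fm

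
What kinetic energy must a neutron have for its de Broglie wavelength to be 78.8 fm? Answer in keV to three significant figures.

KE = 132 keV

p = h/λ = 6.626 × 10⁻³⁴ / 7.880 × 10⁻¹⁴ = 8.409 × 10⁻²¹ kg·m/s.
KE = p²/(2m) = (8.409 × 10⁻²¹)² / (2 × 1.675 × 10⁻²⁷) = 2.111 × 10⁻¹⁴ J = 132 keV.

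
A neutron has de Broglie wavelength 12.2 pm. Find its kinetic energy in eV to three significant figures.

KE = 5.50 eV

p = h/λ = 6.626 × 10⁻³⁴ / 1.220 × 10⁻¹¹ = 5.431 × 10⁻²³ kg·m/s.
KE = p²/(2m) = (5.431 × 10⁻²³)² / (2 × 1.675 × 10⁻²⁷) = 8.805 × 10⁻¹⁹ J = 5.50 eV.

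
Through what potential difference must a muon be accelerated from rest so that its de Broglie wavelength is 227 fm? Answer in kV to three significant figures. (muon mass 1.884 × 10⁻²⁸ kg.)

p = h/λ = 6.626 × 10⁻³⁴ / 2.270 × 10⁻¹³ = 2.919 × 10⁻²¹ kg·m/s.
KE = p²/(2m) = 2.261 × 10⁻¹⁴ J.
V = KE/e = 2.261 × 10⁻¹⁴ / (1.602 × 10⁻¹⁹) = 141 kV.

V = 141 kV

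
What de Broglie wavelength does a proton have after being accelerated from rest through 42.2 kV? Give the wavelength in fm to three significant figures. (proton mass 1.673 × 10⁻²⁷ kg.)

KE = eV = 1.602 × 10⁻¹⁹ × 4.220 × 10⁴ = 6.760 × 10⁻¹⁵ J.
p = √(2mKE) = √(2 × 1.673 × 10⁻²⁷ × 6.760 × 10⁻¹⁵) = 4.756 × 10⁻²¹ kg·m/s.
λ = h/p = 6.626 × 10⁻³⁴ / 4.756 × 10⁻²¹ = 1.39 × 10⁻¹³ m = 139 fm.

λ = 139 fm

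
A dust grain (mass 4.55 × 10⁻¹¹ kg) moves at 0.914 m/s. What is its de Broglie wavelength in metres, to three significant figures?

p = mv = 4.55 × 10⁻¹¹ × 0.914 = 4.159 × 10⁻¹¹ kg·m/s.
λ = h/p = 6.626 × 10⁻³⁴ / 4.159 × 10⁻¹¹ = 1.59 × 10⁻²³ m.

λ = 1.59 × 10⁻²³ m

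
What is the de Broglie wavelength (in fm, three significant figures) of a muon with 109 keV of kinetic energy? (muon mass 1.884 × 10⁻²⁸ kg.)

λ = 258 fm

KE = 109 keV = 1.746 × 10⁻¹⁴ J.
p = √(2mKE) = √(2 × 1.884 × 10⁻²⁸ × 1.746 × 10⁻¹⁴) = 2.565 × 10⁻²¹ kg·m/s.
λ = h/p = 6.626 × 10⁻³⁴ / 2.565 × 10⁻²¹ = 2.58 × 10⁻¹³ m = 258 fm.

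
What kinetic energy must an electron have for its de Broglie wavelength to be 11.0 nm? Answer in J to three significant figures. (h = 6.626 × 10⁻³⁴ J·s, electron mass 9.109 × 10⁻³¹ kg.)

p = h/λ = 6.626 × 10⁻³⁴ / 1.100 × 10⁻⁸ = 6.024 × 10⁻²⁶ kg·m/s.
KE = p²/(2m) = (6.024 × 10⁻²⁶)² / (2 × 9.109 × 10⁻³¹) = 1.992 × 10⁻²¹ J = 1.99 × 10⁻²¹ J.

KE = 1.99 × 10⁻²¹ J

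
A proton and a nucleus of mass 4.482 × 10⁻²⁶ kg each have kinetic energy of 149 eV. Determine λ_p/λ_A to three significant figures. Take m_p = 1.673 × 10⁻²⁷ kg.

λ_p/λ_A = 5.18

At fixed KE, p = √(2mKE) so λ = h/p ∝ 1/√m.
λ_p/λ_A = √(m_A/m_p) = √(4.482 × 10⁻²⁶/1.673 × 10⁻²⁷) = √(26.79) = 5.18.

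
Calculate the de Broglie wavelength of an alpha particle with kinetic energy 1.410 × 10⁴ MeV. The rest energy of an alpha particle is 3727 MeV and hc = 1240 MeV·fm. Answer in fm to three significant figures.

λ = 0.0711 fm

Total energy E = KE + m₀c² = 1.410 × 10⁴ + 3727 = 17827 MeV.
(pc)² = E² − (m₀c²)² = (17827)² − (3727)² = 3.039 × 10⁸ MeV², so pc = 1.743 × 10⁴ MeV.
λ = hc/(pc) = 1240 MeV·fm / 1.743 × 10⁴ MeV = 0.0711 fm.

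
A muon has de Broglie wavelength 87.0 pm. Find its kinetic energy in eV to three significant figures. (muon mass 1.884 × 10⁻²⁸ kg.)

KE = 0.961 eV

p = h/λ = 6.626 × 10⁻³⁴ / 8.700 × 10⁻¹¹ = 7.616 × 10⁻²⁴ kg·m/s.
KE = p²/(2m) = (7.616 × 10⁻²⁴)² / (2 × 1.884 × 10⁻²⁸) = 1.539 × 10⁻¹⁹ J = 0.961 eV.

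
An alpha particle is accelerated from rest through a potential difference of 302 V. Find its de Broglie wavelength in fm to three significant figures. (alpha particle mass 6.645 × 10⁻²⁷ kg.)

λ = 584 fm

KE = 2eV = 2 × 1.602 × 10⁻¹⁹ × 302.0 = 9.676 × 10⁻¹⁷ J.
p = √(2mKE) = √(2 × 6.645 × 10⁻²⁷ × 9.676 × 10⁻¹⁷) = 1.134 × 10⁻²¹ kg·m/s.
λ = h/p = 6.626 × 10⁻³⁴ / 1.134 × 10⁻²¹ = 5.84 × 10⁻¹³ m = 584 fm.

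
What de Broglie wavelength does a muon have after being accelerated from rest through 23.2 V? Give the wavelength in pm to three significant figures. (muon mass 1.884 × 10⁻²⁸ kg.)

KE = eV = 1.602 × 10⁻¹⁹ × 23.20 = 3.717 × 10⁻¹⁸ J.
p = √(2mKE) = √(2 × 1.884 × 10⁻²⁸ × 3.717 × 10⁻¹⁸) = 3.742 × 10⁻²³ kg·m/s.
λ = h/p = 6.626 × 10⁻³⁴ / 3.742 × 10⁻²³ = 1.77 × 10⁻¹¹ m = 17.7 pm.

λ = 17.7 pm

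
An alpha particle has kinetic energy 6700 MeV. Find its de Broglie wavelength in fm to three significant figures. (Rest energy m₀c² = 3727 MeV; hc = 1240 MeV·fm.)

Total energy E = KE + m₀c² = 6700 + 3727 = 10427 MeV.
(pc)² = E² − (m₀c²)² = (10427)² − (3727)² = 9.483 × 10⁷ MeV², so pc = 9738 MeV.
λ = hc/(pc) = 1240 MeV·fm / 9738 MeV = 0.127 fm.

λ = 0.127 fm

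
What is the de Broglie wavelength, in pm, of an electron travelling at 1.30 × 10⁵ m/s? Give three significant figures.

p = mv = 9.109 × 10⁻³¹ × 1.30 × 10⁵ = 1.184 × 10⁻²⁵ kg·m/s.
λ = h/p = 6.626 × 10⁻³⁴ / 1.184 × 10⁻²⁵ = 5.60 × 10⁻⁹ m = 5600 pm.

λ = 5600 pm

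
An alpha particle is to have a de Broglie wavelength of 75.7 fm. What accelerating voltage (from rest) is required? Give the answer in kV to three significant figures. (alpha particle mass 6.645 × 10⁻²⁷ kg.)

V = 18.0 kV

p = h/λ = 6.626 × 10⁻³⁴ / 7.570 × 10⁻¹⁴ = 8.753 × 10⁻²¹ kg·m/s.
KE = p²/(2m) = 5.765 × 10⁻¹⁵ J.
V = KE/2e = 5.765 × 10⁻¹⁵ / (2 × 1.602 × 10⁻¹⁹) = 18.0 kV.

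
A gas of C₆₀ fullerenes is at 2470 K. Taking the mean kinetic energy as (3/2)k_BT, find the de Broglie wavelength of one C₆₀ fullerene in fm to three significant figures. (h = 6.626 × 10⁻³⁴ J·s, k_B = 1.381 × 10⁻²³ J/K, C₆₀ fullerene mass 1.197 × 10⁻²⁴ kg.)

KE = (3/2)k_BT = 1.5 × 1.381 × 10⁻²³ × 2470 = 5.117 × 10⁻²⁰ J.
p = √(2mKE) = √(2 × 1.197 × 10⁻²⁴ × 5.117 × 10⁻²⁰) = 3.500 × 10⁻²² kg·m/s.
λ = h/p = 1.89 × 10⁻¹² m = 1890 fm.

λ = 1890 fm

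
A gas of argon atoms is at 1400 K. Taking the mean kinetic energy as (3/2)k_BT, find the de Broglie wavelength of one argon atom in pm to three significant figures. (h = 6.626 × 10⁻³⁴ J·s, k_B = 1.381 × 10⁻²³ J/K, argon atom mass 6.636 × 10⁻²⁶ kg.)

KE = (3/2)k_BT = 1.5 × 1.381 × 10⁻²³ × 1400 = 2.900 × 10⁻²⁰ J.
p = √(2mKE) = √(2 × 6.636 × 10⁻²⁶ × 2.900 × 10⁻²⁰) = 6.204 × 10⁻²³ kg·m/s.
λ = h/p = 1.07 × 10⁻¹¹ m = 10.7 pm.

λ = 10.7 pm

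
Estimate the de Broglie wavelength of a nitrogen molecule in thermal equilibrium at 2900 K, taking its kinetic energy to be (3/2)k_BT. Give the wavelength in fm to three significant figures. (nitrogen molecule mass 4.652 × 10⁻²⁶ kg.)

KE = (3/2)k_BT = 1.5 × 1.381 × 10⁻²³ × 2900 = 6.007 × 10⁻²⁰ J.
p = √(2mKE) = √(2 × 4.652 × 10⁻²⁶ × 6.007 × 10⁻²⁰) = 7.476 × 10⁻²³ kg·m/s.
λ = h/p = 8.86 × 10⁻¹² m = 8860 fm.

λ = 8860 fm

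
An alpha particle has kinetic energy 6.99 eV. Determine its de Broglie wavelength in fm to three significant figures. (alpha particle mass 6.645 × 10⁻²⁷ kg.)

KE = 6.99 eV = 1.120 × 10⁻¹⁸ J.
p = √(2mKE) = √(2 × 6.645 × 10⁻²⁷ × 1.120 × 10⁻¹⁸) = 1.220 × 10⁻²² kg·m/s.
λ = h/p = 6.626 × 10⁻³⁴ / 1.220 × 10⁻²² = 5.43 × 10⁻¹² m = 5430 fm.

λ = 5430 fm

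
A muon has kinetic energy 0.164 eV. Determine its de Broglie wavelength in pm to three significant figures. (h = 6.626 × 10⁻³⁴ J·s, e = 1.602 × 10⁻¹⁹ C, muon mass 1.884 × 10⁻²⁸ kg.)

KE = 0.164 eV = 2.627 × 10⁻²⁰ J.
p = √(2mKE) = √(2 × 1.884 × 10⁻²⁸ × 2.627 × 10⁻²⁰) = 3.146 × 10⁻²⁴ kg·m/s.
λ = h/p = 6.626 × 10⁻³⁴ / 3.146 × 10⁻²⁴ = 2.11 × 10⁻¹⁰ m = 211 pm.

λ = 211 pm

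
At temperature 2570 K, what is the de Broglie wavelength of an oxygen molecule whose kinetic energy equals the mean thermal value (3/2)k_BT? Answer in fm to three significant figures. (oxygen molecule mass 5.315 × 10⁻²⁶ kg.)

λ = 8810 fm

KE = (3/2)k_BT = 1.5 × 1.381 × 10⁻²³ × 2570 = 5.324 × 10⁻²⁰ J.
p = √(2mKE) = √(2 × 5.315 × 10⁻²⁶ × 5.324 × 10⁻²⁰) = 7.523 × 10⁻²³ kg·m/s.
λ = h/p = 8.81 × 10⁻¹² m = 8810 fm.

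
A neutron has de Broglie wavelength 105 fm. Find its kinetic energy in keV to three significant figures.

p = h/λ = 6.626 × 10⁻³⁴ / 1.050 × 10⁻¹³ = 6.310 × 10⁻²¹ kg·m/s.
KE = p²/(2m) = (6.310 × 10⁻²¹)² / (2 × 1.675 × 10⁻²⁷) = 1.189 × 10⁻¹⁴ J = 74.2 keV.

KE = 74.2 keV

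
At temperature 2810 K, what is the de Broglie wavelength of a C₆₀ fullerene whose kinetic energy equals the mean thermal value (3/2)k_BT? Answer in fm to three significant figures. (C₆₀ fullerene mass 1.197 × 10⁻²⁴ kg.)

λ = 1770 fm

KE = (3/2)k_BT = 1.5 × 1.381 × 10⁻²³ × 2810 = 5.821 × 10⁻²⁰ J.
p = √(2mKE) = √(2 × 1.197 × 10⁻²⁴ × 5.821 × 10⁻²⁰) = 3.733 × 10⁻²² kg·m/s.
λ = h/p = 1.77 × 10⁻¹² m = 1770 fm.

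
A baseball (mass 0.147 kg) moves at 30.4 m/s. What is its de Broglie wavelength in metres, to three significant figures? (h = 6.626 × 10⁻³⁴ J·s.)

p = mv = 0.147 × 30.4 = 4.469 kg·m/s.
λ = h/p = 6.626 × 10⁻³⁴ / 4.469 = 1.48 × 10⁻³⁴ m.

λ = 1.48 × 10⁻³⁴ m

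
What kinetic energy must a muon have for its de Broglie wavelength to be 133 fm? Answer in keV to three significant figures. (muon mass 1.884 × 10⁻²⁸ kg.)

p = h/λ = 6.626 × 10⁻³⁴ / 1.330 × 10⁻¹³ = 4.982 × 10⁻²¹ kg·m/s.
KE = p²/(2m) = (4.982 × 10⁻²¹)² / (2 × 1.884 × 10⁻²⁸) = 6.587 × 10⁻¹⁴ J = 411 keV.

KE = 411 keV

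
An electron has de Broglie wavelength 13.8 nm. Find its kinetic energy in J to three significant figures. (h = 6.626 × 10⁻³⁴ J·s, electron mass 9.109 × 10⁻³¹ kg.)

p = h/λ = 6.626 × 10⁻³⁴ / 1.380 × 10⁻⁸ = 4.801 × 10⁻²⁶ kg·m/s.
KE = p²/(2m) = (4.801 × 10⁻²⁶)² / (2 × 9.109 × 10⁻³¹) = 1.265 × 10⁻²¹ J = 1.27 × 10⁻²¹ J.

KE = 1.27 × 10⁻²¹ J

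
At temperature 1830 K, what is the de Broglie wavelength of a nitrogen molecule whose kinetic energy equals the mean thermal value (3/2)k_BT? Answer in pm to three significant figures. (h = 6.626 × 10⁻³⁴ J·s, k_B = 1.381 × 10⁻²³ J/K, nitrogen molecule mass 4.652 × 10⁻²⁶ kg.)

KE = (3/2)k_BT = 1.5 × 1.381 × 10⁻²³ × 1830 = 3.791 × 10⁻²⁰ J.
p = √(2mKE) = √(2 × 4.652 × 10⁻²⁶ × 3.791 × 10⁻²⁰) = 5.939 × 10⁻²³ kg·m/s.
λ = h/p = 1.12 × 10⁻¹¹ m = 11.2 pm.

λ = 11.2 pm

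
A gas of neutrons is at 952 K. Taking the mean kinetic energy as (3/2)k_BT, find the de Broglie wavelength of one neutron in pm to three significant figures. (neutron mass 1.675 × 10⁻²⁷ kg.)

λ = 81.5 pm

KE = (3/2)k_BT = 1.5 × 1.381 × 10⁻²³ × 952 = 1.972 × 10⁻²⁰ J.
p = √(2mKE) = √(2 × 1.675 × 10⁻²⁷ × 1.972 × 10⁻²⁰) = 8.128 × 10⁻²⁴ kg·m/s.
λ = h/p = 8.15 × 10⁻¹¹ m = 81.5 pm.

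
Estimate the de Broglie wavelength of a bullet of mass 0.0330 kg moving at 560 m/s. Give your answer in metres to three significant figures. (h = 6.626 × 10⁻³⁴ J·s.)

λ = 3.59 × 10⁻³⁵ m

p = mv = 0.0330 × 560 = 1.848 × 10¹ kg·m/s.
λ = h/p = 6.626 × 10⁻³⁴ / 1.848 × 10¹ = 3.59 × 10⁻³⁵ m.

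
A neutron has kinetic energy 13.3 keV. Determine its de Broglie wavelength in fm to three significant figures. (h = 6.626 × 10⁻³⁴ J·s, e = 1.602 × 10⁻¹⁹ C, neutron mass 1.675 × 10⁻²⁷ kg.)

λ = 248 fm

KE = 13.3 keV = 2.131 × 10⁻¹⁵ J.
p = √(2mKE) = √(2 × 1.675 × 10⁻²⁷ × 2.131 × 10⁻¹⁵) = 2.672 × 10⁻²¹ kg·m/s.
λ = h/p = 6.626 × 10⁻³⁴ / 2.672 × 10⁻²¹ = 2.48 × 10⁻¹³ m = 248 fm.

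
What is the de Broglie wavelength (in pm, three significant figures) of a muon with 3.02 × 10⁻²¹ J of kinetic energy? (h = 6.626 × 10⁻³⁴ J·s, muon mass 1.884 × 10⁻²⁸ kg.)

λ = 621 pm

p = √(2mKE) = √(2 × 1.884 × 10⁻²⁸ × 3.020 × 10⁻²¹) = 1.067 × 10⁻²⁴ kg·m/s.
λ = h/p = 6.626 × 10⁻³⁴ / 1.067 × 10⁻²⁴ = 6.21 × 10⁻¹⁰ m = 621 pm.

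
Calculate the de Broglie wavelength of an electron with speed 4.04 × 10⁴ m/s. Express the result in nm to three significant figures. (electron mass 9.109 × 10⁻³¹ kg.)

λ = 18.0 nm

p = mv = 9.109 × 10⁻³¹ × 4.04 × 10⁴ = 3.680 × 10⁻²⁶ kg·m/s.
λ = h/p = 6.626 × 10⁻³⁴ / 3.680 × 10⁻²⁶ = 1.80 × 10⁻⁸ m = 18.0 nm.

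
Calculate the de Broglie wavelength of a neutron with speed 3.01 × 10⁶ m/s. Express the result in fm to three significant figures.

p = mv = 1.675 × 10⁻²⁷ × 3.01 × 10⁶ = 5.042 × 10⁻²¹ kg·m/s.
λ = h/p = 6.626 × 10⁻³⁴ / 5.042 × 10⁻²¹ = 1.31 × 10⁻¹³ m = 131 fm.

λ = 131 fm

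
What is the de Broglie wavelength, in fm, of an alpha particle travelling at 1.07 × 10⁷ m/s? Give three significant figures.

p = mv = 6.645 × 10⁻²⁷ × 1.07 × 10⁷ = 7.110 × 10⁻²⁰ kg·m/s.
λ = h/p = 6.626 × 10⁻³⁴ / 7.110 × 10⁻²⁰ = 9.32 × 10⁻¹⁵ m = 9.32 fm.

λ = 9.32 fm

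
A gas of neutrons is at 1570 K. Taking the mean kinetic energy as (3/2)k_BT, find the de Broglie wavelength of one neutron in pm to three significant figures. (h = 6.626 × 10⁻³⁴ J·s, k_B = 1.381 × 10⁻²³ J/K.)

λ = 63.5 pm

KE = (3/2)k_BT = 1.5 × 1.381 × 10⁻²³ × 1570 = 3.252 × 10⁻²⁰ J.
p = √(2mKE) = √(2 × 1.675 × 10⁻²⁷ × 3.252 × 10⁻²⁰) = 1.044 × 10⁻²³ kg·m/s.
λ = h/p = 6.35 × 10⁻¹¹ m = 63.5 pm.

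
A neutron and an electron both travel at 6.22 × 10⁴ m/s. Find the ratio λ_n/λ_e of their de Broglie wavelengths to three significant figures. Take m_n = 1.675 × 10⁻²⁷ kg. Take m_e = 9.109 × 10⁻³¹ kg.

At fixed v, p = mv so λ = h/(mv) ∝ 1/m.
λ_n/λ_e = m_e/m_n = 9.109 × 10⁻³¹/1.675 × 10⁻²⁷ = 5.44 × 10⁻⁴.

λ_n/λ_e = 5.44 × 10⁻⁴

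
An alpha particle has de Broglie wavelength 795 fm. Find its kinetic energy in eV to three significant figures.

KE = 326 eV

p = h/λ = 6.626 × 10⁻³⁴ / 7.950 × 10⁻¹³ = 8.335 × 10⁻²² kg·m/s.
KE = p²/(2m) = (8.335 × 10⁻²²)² / (2 × 6.645 × 10⁻²⁷) = 5.227 × 10⁻¹⁷ J = 326 eV.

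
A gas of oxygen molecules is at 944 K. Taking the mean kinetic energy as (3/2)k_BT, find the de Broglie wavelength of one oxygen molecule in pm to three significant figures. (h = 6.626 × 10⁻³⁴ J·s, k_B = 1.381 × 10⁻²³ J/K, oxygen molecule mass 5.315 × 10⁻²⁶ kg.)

λ = 14.5 pm

KE = (3/2)k_BT = 1.5 × 1.381 × 10⁻²³ × 944 = 1.955 × 10⁻²⁰ J.
p = √(2mKE) = √(2 × 5.315 × 10⁻²⁶ × 1.955 × 10⁻²⁰) = 4.559 × 10⁻²³ kg·m/s.
λ = h/p = 1.45 × 10⁻¹¹ m = 14.5 pm.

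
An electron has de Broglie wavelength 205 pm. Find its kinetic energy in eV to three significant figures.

p = h/λ = 6.626 × 10⁻³⁴ / 2.050 × 10⁻¹⁰ = 3.232 × 10⁻²⁴ kg·m/s.
KE = p²/(2m) = (3.232 × 10⁻²⁴)² / (2 × 9.109 × 10⁻³¹) = 5.734 × 10⁻¹⁸ J = 35.8 eV.

KE = 35.8 eV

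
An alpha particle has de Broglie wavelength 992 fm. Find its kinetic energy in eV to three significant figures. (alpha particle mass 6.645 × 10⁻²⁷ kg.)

KE = 210 eV

p = h/λ = 6.626 × 10⁻³⁴ / 9.920 × 10⁻¹³ = 6.679 × 10⁻²² kg·m/s.
KE = p²/(2m) = (6.679 × 10⁻²²)² / (2 × 6.645 × 10⁻²⁷) = 3.357 × 10⁻¹⁷ J = 210 eV.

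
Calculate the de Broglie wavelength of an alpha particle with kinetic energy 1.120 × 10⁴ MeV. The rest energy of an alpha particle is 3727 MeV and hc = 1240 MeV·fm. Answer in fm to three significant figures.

Total energy E = KE + m₀c² = 1.120 × 10⁴ + 3727 = 14927 MeV.
(pc)² = E² − (m₀c²)² = (14927)² − (3727)² = 2.089 × 10⁸ MeV², so pc = 1.445 × 10⁴ MeV.
λ = hc/(pc) = 1240 MeV·fm / 1.445 × 10⁴ MeV = 0.0858 fm.

λ = 0.0858 fm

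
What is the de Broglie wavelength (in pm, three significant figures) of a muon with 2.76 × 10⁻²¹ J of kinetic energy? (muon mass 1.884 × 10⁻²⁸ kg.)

p = √(2mKE) = √(2 × 1.884 × 10⁻²⁸ × 2.760 × 10⁻²¹) = 1.020 × 10⁻²⁴ kg·m/s.
λ = h/p = 6.626 × 10⁻³⁴ / 1.020 × 10⁻²⁴ = 6.50 × 10⁻¹⁰ m = 650 pm.

λ = 650 pm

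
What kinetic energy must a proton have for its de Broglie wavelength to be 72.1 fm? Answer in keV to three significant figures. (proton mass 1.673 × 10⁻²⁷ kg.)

p = h/λ = 6.626 × 10⁻³⁴ / 7.210 × 10⁻¹⁴ = 9.190 × 10⁻²¹ kg·m/s.
KE = p²/(2m) = (9.190 × 10⁻²¹)² / (2 × 1.673 × 10⁻²⁷) = 2.524 × 10⁻¹⁴ J = 158 keV.

KE = 158 keV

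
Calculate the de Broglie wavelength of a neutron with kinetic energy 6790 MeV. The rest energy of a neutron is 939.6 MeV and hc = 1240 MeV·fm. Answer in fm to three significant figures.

Total energy E = KE + m₀c² = 6790 + 939.6 = 7729.6 MeV.
(pc)² = E² − (m₀c²)² = (7729.6)² − (939.6)² = 5.886 × 10⁷ MeV², so pc = 7672 MeV.
λ = hc/(pc) = 1240 MeV·fm / 7672 MeV = 0.162 fm.

λ = 0.162 fm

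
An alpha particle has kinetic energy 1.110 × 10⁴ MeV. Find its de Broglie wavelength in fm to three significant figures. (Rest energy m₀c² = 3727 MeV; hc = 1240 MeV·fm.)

λ = 0.0864 fm

Total energy E = KE + m₀c² = 1.110 × 10⁴ + 3727 = 14827 MeV.
(pc)² = E² − (m₀c²)² = (14827)² − (3727)² = 2.059 × 10⁸ MeV², so pc = 1.435 × 10⁴ MeV.
λ = hc/(pc) = 1240 MeV·fm / 1.435 × 10⁴ MeV = 0.0864 fm.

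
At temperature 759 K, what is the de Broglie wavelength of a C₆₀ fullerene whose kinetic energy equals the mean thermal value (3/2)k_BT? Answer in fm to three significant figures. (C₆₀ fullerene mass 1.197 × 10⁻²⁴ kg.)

KE = (3/2)k_BT = 1.5 × 1.381 × 10⁻²³ × 759 = 1.572 × 10⁻²⁰ J.
p = √(2mKE) = √(2 × 1.197 × 10⁻²⁴ × 1.572 × 10⁻²⁰) = 1.940 × 10⁻²² kg·m/s.
λ = h/p = 3.42 × 10⁻¹² m = 3420 fm.

λ = 3420 fm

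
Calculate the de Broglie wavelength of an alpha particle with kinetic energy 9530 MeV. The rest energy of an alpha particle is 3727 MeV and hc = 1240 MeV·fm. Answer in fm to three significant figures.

λ = 0.0975 fm

Total energy E = KE + m₀c² = 9530 + 3727 = 13257 MeV.
(pc)² = E² − (m₀c²)² = (13257)² − (3727)² = 1.619 × 10⁸ MeV², so pc = 1.272 × 10⁴ MeV.
λ = hc/(pc) = 1240 MeV·fm / 1.272 × 10⁴ MeV = 0.0975 fm.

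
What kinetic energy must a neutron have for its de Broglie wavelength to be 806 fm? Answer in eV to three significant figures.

KE = 1260 eV

p = h/λ = 6.626 × 10⁻³⁴ / 8.060 × 10⁻¹³ = 8.221 × 10⁻²² kg·m/s.
KE = p²/(2m) = (8.221 × 10⁻²²)² / (2 × 1.675 × 10⁻²⁷) = 2.017 × 10⁻¹⁶ J = 1260 eV.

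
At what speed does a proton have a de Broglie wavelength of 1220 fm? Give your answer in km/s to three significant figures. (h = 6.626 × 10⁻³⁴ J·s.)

p = h/λ = 6.626 × 10⁻³⁴ / 1.220 × 10⁻¹² = 5.431 × 10⁻²² kg·m/s.
v = p/m = 5.431 × 10⁻²² / 1.673 × 10⁻²⁷ = 3.25 × 10⁵ m/s = 325 km/s.

v = 325 km/s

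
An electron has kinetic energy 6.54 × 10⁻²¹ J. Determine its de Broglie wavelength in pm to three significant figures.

p = √(2mKE) = √(2 × 9.109 × 10⁻³¹ × 6.540 × 10⁻²¹) = 1.092 × 10⁻²⁵ kg·m/s.
λ = h/p = 6.626 × 10⁻³⁴ / 1.092 × 10⁻²⁵ = 6.07 × 10⁻⁹ m = 6070 pm.

λ = 6070 pm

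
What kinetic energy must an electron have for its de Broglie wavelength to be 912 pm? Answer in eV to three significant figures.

KE = 1.81 eV

p = h/λ = 6.626 × 10⁻³⁴ / 9.120 × 10⁻¹⁰ = 7.265 × 10⁻²⁵ kg·m/s.
KE = p²/(2m) = (7.265 × 10⁻²⁵)² / (2 × 9.109 × 10⁻³¹) = 2.897 × 10⁻¹⁹ J = 1.81 eV.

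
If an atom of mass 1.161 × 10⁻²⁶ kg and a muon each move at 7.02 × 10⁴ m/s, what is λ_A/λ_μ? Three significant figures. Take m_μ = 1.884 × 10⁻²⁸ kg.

At fixed v, p = mv so λ = h/(mv) ∝ 1/m.
λ_A/λ_μ = m_μ/m_A = 1.884 × 10⁻²⁸/1.161 × 10⁻²⁶ = 0.0162.

λ_A/λ_μ = 0.0162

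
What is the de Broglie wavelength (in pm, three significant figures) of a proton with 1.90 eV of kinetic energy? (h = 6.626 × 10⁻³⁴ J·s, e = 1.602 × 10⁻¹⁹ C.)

λ = 20.8 pm

KE = 1.90 eV = 3.044 × 10⁻¹⁹ J.
p = √(2mKE) = √(2 × 1.673 × 10⁻²⁷ × 3.044 × 10⁻¹⁹) = 3.191 × 10⁻²³ kg·m/s.
λ = h/p = 6.626 × 10⁻³⁴ / 3.191 × 10⁻²³ = 2.08 × 10⁻¹¹ m = 20.8 pm.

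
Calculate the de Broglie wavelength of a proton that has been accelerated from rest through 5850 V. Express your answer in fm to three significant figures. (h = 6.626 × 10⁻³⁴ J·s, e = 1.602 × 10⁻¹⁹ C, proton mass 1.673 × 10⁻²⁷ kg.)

KE = eV = 1.602 × 10⁻¹⁹ × 5850 = 9.372 × 10⁻¹⁶ J.
p = √(2mKE) = √(2 × 1.673 × 10⁻²⁷ × 9.372 × 10⁻¹⁶) = 1.771 × 10⁻²¹ kg·m/s.
λ = h/p = 6.626 × 10⁻³⁴ / 1.771 × 10⁻²¹ = 3.74 × 10⁻¹³ m = 374 fm.

λ = 374 fm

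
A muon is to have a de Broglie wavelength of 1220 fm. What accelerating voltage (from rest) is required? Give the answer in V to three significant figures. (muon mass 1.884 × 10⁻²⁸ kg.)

p = h/λ = 6.626 × 10⁻³⁴ / 1.220 × 10⁻¹² = 5.431 × 10⁻²² kg·m/s.
KE = p²/(2m) = 7.828 × 10⁻¹⁶ J.
V = KE/e = 7.828 × 10⁻¹⁶ / (1.602 × 10⁻¹⁹) = 4890 V.

V = 4890 V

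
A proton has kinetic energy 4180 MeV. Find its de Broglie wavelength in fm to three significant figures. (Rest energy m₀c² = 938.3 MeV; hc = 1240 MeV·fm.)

Total energy E = KE + m₀c² = 4180 + 938.3 = 5118.3 MeV.
(pc)² = E² − (m₀c²)² = (5118.3)² − (938.3)² = 2.532 × 10⁷ MeV², so pc = 5032 MeV.
λ = hc/(pc) = 1240 MeV·fm / 5032 MeV = 0.246 fm.

λ = 0.246 fm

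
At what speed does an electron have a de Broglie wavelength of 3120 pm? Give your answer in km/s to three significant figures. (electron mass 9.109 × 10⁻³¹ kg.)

p = h/λ = 6.626 × 10⁻³⁴ / 3.120 × 10⁻⁹ = 2.124 × 10⁻²⁵ kg·m/s.
v = p/m = 2.124 × 10⁻²⁵ / 9.109 × 10⁻³¹ = 2.33 × 10⁵ m/s = 233 km/s.

v = 233 km/s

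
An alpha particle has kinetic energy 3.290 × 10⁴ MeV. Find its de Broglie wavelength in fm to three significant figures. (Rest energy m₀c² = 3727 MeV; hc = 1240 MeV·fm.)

λ = 0.0340 fm

Total energy E = KE + m₀c² = 3.290 × 10⁴ + 3727 = 36627 MeV.
(pc)² = E² − (m₀c²)² = (36627)² − (3727)² = 1.328 × 10⁹ MeV², so pc = 3.644 × 10⁴ MeV.
λ = hc/(pc) = 1240 MeV·fm / 3.644 × 10⁴ MeV = 0.0340 fm.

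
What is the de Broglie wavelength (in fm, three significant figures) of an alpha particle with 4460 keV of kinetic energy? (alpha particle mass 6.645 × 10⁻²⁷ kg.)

λ = 6.80 fm

KE = 4460 keV = 7.145 × 10⁻¹³ J.
p = √(2mKE) = √(2 × 6.645 × 10⁻²⁷ × 7.145 × 10⁻¹³) = 9.745 × 10⁻²⁰ kg·m/s.
λ = h/p = 6.626 × 10⁻³⁴ / 9.745 × 10⁻²⁰ = 6.80 × 10⁻¹⁵ m = 6.80 fm.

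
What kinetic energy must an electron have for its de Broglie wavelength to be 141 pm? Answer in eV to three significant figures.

p = h/λ = 6.626 × 10⁻³⁴ / 1.410 × 10⁻¹⁰ = 4.699 × 10⁻²⁴ kg·m/s.
KE = p²/(2m) = (4.699 × 10⁻²⁴)² / (2 × 9.109 × 10⁻³¹) = 1.212 × 10⁻¹⁷ J = 75.7 eV.

KE = 75.7 eV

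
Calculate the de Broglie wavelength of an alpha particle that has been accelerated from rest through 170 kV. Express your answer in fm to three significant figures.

KE = 2eV = 2 × 1.602 × 10⁻¹⁹ × 1.700 × 10⁵ = 5.447 × 10⁻¹⁴ J.
p = √(2mKE) = √(2 × 6.645 × 10⁻²⁷ × 5.447 × 10⁻¹⁴) = 2.691 × 10⁻²⁰ kg·m/s.
λ = h/p = 6.626 × 10⁻³⁴ / 2.691 × 10⁻²⁰ = 2.46 × 10⁻¹⁴ m = 24.6 fm.

λ = 24.6 fm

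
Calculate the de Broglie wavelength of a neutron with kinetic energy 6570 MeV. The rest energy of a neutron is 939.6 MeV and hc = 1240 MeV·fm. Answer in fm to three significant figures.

λ = 0.166 fm

Total energy E = KE + m₀c² = 6570 + 939.6 = 7509.6 MeV.
(pc)² = E² − (m₀c²)² = (7509.6)² − (939.6)² = 5.551 × 10⁷ MeV², so pc = 7451 MeV.
λ = hc/(pc) = 1240 MeV·fm / 7451 MeV = 0.166 fm.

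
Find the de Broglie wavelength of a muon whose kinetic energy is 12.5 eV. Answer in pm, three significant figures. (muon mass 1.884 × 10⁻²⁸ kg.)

KE = 12.5 eV = 2.003 × 10⁻¹⁸ J.
p = √(2mKE) = √(2 × 1.884 × 10⁻²⁸ × 2.003 × 10⁻¹⁸) = 2.747 × 10⁻²³ kg·m/s.
λ = h/p = 6.626 × 10⁻³⁴ / 2.747 × 10⁻²³ = 2.41 × 10⁻¹¹ m = 24.1 pm.

λ = 24.1 pm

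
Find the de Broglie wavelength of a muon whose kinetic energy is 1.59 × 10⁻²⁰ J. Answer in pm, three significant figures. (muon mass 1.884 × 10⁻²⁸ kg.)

λ = 271 pm

p = √(2mKE) = √(2 × 1.884 × 10⁻²⁸ × 1.590 × 10⁻²⁰) = 2.448 × 10⁻²⁴ kg·m/s.
λ = h/p = 6.626 × 10⁻³⁴ / 2.448 × 10⁻²⁴ = 2.71 × 10⁻¹⁰ m = 271 pm.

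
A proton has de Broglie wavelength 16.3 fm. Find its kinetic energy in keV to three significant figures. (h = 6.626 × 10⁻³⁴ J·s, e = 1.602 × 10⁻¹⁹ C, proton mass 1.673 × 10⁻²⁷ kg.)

KE = 3080 keV

p = h/λ = 6.626 × 10⁻³⁴ / 1.630 × 10⁻¹⁴ = 4.065 × 10⁻²⁰ kg·m/s.
KE = p²/(2m) = (4.065 × 10⁻²⁰)² / (2 × 1.673 × 10⁻²⁷) = 4.939 × 10⁻¹³ J = 3080 keV.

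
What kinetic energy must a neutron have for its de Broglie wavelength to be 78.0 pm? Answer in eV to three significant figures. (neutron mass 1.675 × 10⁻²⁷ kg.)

p = h/λ = 6.626 × 10⁻³⁴ / 7.800 × 10⁻¹¹ = 8.495 × 10⁻²⁴ kg·m/s.
KE = p²/(2m) = (8.495 × 10⁻²⁴)² / (2 × 1.675 × 10⁻²⁷) = 2.154 × 10⁻²⁰ J = 0.134 eV.

KE = 0.134 eV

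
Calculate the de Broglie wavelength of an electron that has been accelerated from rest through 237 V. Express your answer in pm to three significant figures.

λ = 79.7 pm

KE = eV = 1.602 × 10⁻¹⁹ × 237.0 = 3.797 × 10⁻¹⁷ J.
p = √(2mKE) = √(2 × 9.109 × 10⁻³¹ × 3.797 × 10⁻¹⁷) = 8.317 × 10⁻²⁴ kg·m/s.
λ = h/p = 6.626 × 10⁻³⁴ / 8.317 × 10⁻²⁴ = 7.97 × 10⁻¹¹ m = 79.7 pm.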